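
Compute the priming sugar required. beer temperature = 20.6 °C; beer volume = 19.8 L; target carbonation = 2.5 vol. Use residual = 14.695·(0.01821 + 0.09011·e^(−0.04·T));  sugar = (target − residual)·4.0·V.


residual = 14.695·(0.01821 + 0.09011·e^(−0.04·20.6)) = 0.8485
sugar = (2.5 − 0.8485)·4.0·19.8

130.8010 g


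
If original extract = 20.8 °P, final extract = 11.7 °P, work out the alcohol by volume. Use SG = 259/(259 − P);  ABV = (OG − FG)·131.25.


OG = 259/(259 − 20.8) = 1.0873
FG = 259/(259 − 11.7) = 1.0473
ABV = (1.0873 − 1.0473)·131.25

5.2514 % ABV


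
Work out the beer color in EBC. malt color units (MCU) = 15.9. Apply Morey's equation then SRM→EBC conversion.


SRM = 1.4922·MCU^0.6859;  EBC = SRM·1.97
SRM = 1.4922·15.9^0.6859 = 9.9510
EBC = 9.9510·1.97

19.6034 EBC


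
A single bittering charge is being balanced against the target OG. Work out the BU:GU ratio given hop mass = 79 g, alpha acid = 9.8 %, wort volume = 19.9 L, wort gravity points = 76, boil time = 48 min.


U = 1.65·0.000125^(GP/1000)·(1−e^(−0.04t))/4.15;  IBU = (α/100)·m·U·1000/V;  BU:GU = IBU/GP
U = 1.65·0.000125^(76/1000)·(1−e^(−0.04·48))/4.15 = 0.1714
IBU = (9.8/100)·79·0.1714·1000/19.9 = 66.6730
BU:GU = 66.6730/76

0.8773


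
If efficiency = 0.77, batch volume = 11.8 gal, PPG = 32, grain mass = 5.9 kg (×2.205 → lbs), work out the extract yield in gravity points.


points = lbs × PPG × eff / vol
lbs = 5.9 × 2.205 = 13.0095
points = 13.0095 × 32 × 0.77 / 11.8

27.1656 points


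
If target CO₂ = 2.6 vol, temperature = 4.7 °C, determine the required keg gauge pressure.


psi = vols/(0.01821 + 0.09011·e^(−0.04·T)) − 14.695
psi = 2.6/(0.01821 + 0.09011·e^(−0.04·4.7)) − 14.695

13.2992 psi


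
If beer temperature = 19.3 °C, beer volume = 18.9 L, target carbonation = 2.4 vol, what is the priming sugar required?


residual = 14.695·(0.01821 + 0.09011·e^(−0.04·T));  sugar = (target − residual)·4.0·V
residual = 14.695·(0.01821 + 0.09011·e^(−0.04·19.3)) = 0.8795
sugar = (2.4 − 0.8795)·4.0·18.9

114.9515 g


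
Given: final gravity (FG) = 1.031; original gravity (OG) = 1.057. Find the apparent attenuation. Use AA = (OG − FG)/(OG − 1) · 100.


AA = (1.057 − 1.031)/(1.057 − 1) · 100

45.6140 %


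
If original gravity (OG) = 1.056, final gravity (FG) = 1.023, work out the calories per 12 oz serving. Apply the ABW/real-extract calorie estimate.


ABW = (OG−FG)·131.25·0.79/FG;  °P = 259 − 259/SG (for OG→OE and FG→AE);  RE = 0.1808·OE + 0.8192·AE;  Cal = (6.9·ABW + 4·(RE−0.1))·FG·3.55
ABW = (1.056 − 1.023)·131.25·0.79/1.023 = 3.3448
OE = 259 − 259/1.056 = 13.7348 °P
AE = 259 − 259/1.023 = 5.8231 °P
RE = 0.1808·13.7348 + 0.8192·5.8231 = 7.2535 °P
Cal = (6.9·3.3448 + 4·(7.2535−0.1))·1.023·3.55

187.7305 kcal


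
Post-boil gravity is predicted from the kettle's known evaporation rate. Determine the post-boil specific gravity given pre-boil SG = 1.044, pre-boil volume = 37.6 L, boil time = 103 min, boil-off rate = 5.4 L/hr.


V_post = V_pre − rate·(t/60);  SG_post = 1 + (SG_pre−1)·V_pre/V_post
V_post = 37.6 − 5.4·(103/60) = 28.3300
SG_post = 1 + (1.044 − 1)·37.6/28.3300

1.0584


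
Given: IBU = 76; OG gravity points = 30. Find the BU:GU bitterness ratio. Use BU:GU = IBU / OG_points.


BU:GU = 76 / 30

2.5333


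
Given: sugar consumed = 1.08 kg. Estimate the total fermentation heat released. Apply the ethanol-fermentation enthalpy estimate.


Q = m_sugar · 590 kJ/kg
Q = 1.08 · 590

637.2000 kJ


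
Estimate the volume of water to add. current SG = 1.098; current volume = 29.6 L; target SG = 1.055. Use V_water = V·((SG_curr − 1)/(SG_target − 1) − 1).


V_water = 29.6·((1.098 − 1)/(1.055 − 1) − 1)

23.1418 L


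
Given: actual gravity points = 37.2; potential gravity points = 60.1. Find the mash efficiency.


efficiency = actual / potential × 100
efficiency = 37.2 / 60.1 × 100

61.8968 %


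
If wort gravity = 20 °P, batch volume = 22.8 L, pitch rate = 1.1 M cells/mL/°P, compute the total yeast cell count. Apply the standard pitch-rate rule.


cells (billions) = rate · V_L · °P
cells = 1.1 · 22.8 · 20

501.6000 billion cells


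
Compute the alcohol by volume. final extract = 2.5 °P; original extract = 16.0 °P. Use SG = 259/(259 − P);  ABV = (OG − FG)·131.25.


OG = 259/(259 − 16.0) = 1.0658
FG = 259/(259 − 2.5) = 1.0097
ABV = (1.0658 − 1.0097)·131.25

7.3627 % ABV


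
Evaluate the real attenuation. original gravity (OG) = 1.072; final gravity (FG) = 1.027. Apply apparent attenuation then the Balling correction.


AA = (OG−FG)/(OG−1)·100;  RA = AA·0.8192
AA = (1.072 − 1.027)/(1.072 − 1)·100 = 62.5000
RA = 62.5000·0.8192

51.2000 %


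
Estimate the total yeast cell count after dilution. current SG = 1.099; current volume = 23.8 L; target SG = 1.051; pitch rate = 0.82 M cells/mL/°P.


V_w = V·((SG_c−1)/(SG_t−1)−1);  °P = 259 − 259/SG_t;  cells = rate·(V+V_w)·°P
V_w = 23.8·((1.099−1)/(1.051−1)−1) = 22.4000
V_final = 23.8 + 22.4000 = 46.2000
°P = 259 − 259/1.051 = 12.5680
cells = 0.82·46.2000·12.5680

476.1273 billion cells


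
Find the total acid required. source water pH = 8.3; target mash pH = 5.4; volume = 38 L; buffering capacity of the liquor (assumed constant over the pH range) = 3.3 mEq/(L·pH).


acid = buffering capacity · (pH_source − pH_target) · V
acid = 3.3 · (8.3 − 5.4) · 38

363.6600 mEq


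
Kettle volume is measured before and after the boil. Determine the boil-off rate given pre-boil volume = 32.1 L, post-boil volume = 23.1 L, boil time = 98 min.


rate = (V_pre − V_post) / (t_min/60)
rate = (32.1 − 23.1) / (98/60)

5.5102 L/hr


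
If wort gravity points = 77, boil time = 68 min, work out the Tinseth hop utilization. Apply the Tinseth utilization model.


U = 1.65·0.000125^(GP/1000) · (1 − e^(−0.04·t))/4.15
bigness = 1.65·0.000125^(77/1000) = 0.8259
boil_factor = (1 − e^(−0.04·68))/4.15 = 0.2251
U = 0.8259 · 0.2251

0.1859


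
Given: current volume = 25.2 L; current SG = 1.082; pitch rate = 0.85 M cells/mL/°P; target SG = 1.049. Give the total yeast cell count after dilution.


V_w = V·((SG_c−1)/(SG_t−1)−1);  °P = 259 − 259/SG_t;  cells = rate·(V+V_w)·°P
V_w = 25.2·((1.082−1)/(1.049−1)−1) = 16.9714
V_final = 25.2 + 16.9714 = 42.1714
°P = 259 − 259/1.049 = 12.0982
cells = 0.85·42.1714·12.0982

433.6682 billion cells


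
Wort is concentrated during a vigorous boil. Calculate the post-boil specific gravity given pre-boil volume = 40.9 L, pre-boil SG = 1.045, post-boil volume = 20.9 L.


SG_post = 1 + (SG_pre − 1)·V_pre/V_post
pts_pre = (1.045 − 1)·1000 = 45.0000
pts_post = 45.0000·40.9/20.9 = 88.0622
SG_post = 1 + 88.0622/1000

1.0881


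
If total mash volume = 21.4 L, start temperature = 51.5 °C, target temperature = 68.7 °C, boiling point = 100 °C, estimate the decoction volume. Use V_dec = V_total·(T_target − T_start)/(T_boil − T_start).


V_dec = 21.4·(68.7 − 51.5)/(100 − 51.5)

7.5893 L


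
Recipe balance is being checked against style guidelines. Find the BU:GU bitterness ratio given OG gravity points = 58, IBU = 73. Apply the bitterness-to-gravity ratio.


BU:GU = IBU / OG_points
BU:GU = 73 / 58

1.2586


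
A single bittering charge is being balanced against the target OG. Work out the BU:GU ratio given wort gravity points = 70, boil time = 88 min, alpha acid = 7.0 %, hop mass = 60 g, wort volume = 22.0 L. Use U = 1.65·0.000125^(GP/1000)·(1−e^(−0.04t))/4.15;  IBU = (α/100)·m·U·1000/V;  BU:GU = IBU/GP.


U = 1.65·0.000125^(70/1000)·(1−e^(−0.04·88))/4.15 = 0.2057
IBU = (7.0/100)·60·0.2057·1000/22.0 = 39.2642
BU:GU = 39.2642/70

0.5609


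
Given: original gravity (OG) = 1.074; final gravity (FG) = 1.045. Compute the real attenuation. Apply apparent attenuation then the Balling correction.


AA = (OG−FG)/(OG−1)·100;  RA = AA·0.8192
AA = (1.074 − 1.045)/(1.074 − 1)·100 = 39.1892
RA = 39.1892·0.8192

32.1038 %


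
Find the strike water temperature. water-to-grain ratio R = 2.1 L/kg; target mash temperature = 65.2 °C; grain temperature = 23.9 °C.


T_strike = (0.41/R)·(T_mash − T_grain) + T_mash
T_strike = (0.41/2.1)·(65.2 − 23.9) + 65.2

73.2633 °C


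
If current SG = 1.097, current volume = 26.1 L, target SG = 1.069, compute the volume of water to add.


V_water = V·((SG_curr − 1)/(SG_target − 1) − 1)
V_water = 26.1·((1.097 − 1)/(1.069 − 1) − 1)

10.5913 L


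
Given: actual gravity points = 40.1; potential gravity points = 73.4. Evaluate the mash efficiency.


efficiency = actual / potential × 100
efficiency = 40.1 / 73.4 × 100

54.6322 %


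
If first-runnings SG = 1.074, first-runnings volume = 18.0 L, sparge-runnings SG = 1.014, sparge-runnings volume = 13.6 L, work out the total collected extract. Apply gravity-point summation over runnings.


total = Σ (SG_i − 1)·1000·V_i
first = (1.074 − 1)·1000·18.0 = 1332.0000
sparge = (1.014 − 1)·1000·13.6 = 190.4000
total = 1332.0000 + 190.4000

1522.4000 gravity·L


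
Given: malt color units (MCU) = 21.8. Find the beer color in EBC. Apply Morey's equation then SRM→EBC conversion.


SRM = 1.4922·MCU^0.6859;  EBC = SRM·1.97
SRM = 1.4922·21.8^0.6859 = 12.3559
EBC = 12.3559·1.97

24.3411 EBC


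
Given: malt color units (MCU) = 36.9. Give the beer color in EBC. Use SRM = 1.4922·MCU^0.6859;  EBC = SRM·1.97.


SRM = 1.4922·36.9^0.6859 = 17.7276
EBC = 17.7276·1.97

34.9234 EBC


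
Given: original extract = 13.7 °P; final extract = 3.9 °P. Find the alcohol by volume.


SG = 259/(259 − P);  ABV = (OG − FG)·131.25
OG = 259/(259 − 13.7) = 1.0558
FG = 259/(259 − 3.9) = 1.0153
ABV = (1.0558 − 1.0153)·131.25

5.3237 % ABV


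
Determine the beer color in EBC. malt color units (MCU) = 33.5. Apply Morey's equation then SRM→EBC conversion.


SRM = 1.4922·MCU^0.6859;  EBC = SRM·1.97
SRM = 1.4922·33.5^0.6859 = 16.5903
EBC = 16.5903·1.97

32.6830 EBC


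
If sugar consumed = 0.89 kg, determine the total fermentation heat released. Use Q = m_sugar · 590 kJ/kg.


Q = 0.89 · 590

525.1000 kJ


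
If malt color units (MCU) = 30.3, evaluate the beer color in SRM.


SRM = 1.4922 · MCU^0.6859
SRM = 1.4922 · 30.3^0.6859

15.4863 SRM


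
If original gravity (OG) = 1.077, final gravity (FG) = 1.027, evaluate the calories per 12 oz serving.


ABW = (OG−FG)·131.25·0.79/FG;  °P = 259 − 259/SG (for OG→OE and FG→AE);  RE = 0.1808·OE + 0.8192·AE;  Cal = (6.9·ABW + 4·(RE−0.1))·FG·3.55
ABW = (1.077 − 1.027)·131.25·0.79/1.027 = 5.0481
OE = 259 − 259/1.077 = 18.5172 °P
AE = 259 − 259/1.027 = 6.8092 °P
RE = 0.1808·18.5172 + 0.8192·6.8092 = 8.9260 °P
Cal = (6.9·5.0481 + 4·(8.9260−0.1))·1.027·3.55

255.7038 kcal


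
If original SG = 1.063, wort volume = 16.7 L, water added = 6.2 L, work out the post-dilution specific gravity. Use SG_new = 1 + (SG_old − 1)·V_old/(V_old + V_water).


pts = (1.063 − 1)·1000·16.7/(16.7 + 6.2) = 45.9432
SG_new = 1 + 45.9432/1000

1.0459


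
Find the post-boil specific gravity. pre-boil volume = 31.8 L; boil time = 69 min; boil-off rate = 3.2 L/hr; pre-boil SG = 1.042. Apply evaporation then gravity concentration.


V_post = V_pre − rate·(t/60);  SG_post = 1 + (SG_pre−1)·V_pre/V_post
V_post = 31.8 − 3.2·(69/60) = 28.1200
SG_post = 1 + (1.042 − 1)·31.8/28.1200

1.0475


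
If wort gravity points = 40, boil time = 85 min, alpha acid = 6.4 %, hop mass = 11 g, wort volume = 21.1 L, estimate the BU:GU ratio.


U = 1.65·0.000125^(GP/1000)·(1−e^(−0.04t))/4.15;  IBU = (α/100)·m·U·1000/V;  BU:GU = IBU/GP
U = 1.65·0.000125^(40/1000)·(1−e^(−0.04·85))/4.15 = 0.2683
IBU = (6.4/100)·11·0.2683·1000/21.1 = 8.9508
BU:GU = 8.9508/40

0.2238


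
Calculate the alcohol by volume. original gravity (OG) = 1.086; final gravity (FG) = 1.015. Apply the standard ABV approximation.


ABV = (OG − FG) · 131.25
ABV = (1.086 − 1.015) · 131.25

9.3188 % ABV


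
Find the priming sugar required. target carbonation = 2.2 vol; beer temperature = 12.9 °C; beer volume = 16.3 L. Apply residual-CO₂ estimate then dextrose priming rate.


residual = 14.695·(0.01821 + 0.09011·e^(−0.04·T));  sugar = (target − residual)·4.0·V
residual = 14.695·(0.01821 + 0.09011·e^(−0.04·12.9)) = 1.0580
sugar = (2.2 − 1.0580)·4.0·16.3

74.4587 g


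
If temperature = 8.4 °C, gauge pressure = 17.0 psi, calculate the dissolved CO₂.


vols = (P + 14.695)·(0.01821 + 0.09011·e^(−0.04·T))
vols = (17.0 + 14.695)·(0.01821 + 0.09011·e^(−0.04·8.4))

2.6182 volumes


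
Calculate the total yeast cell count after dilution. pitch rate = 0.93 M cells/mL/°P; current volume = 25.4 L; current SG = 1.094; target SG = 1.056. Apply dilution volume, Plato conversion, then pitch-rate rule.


V_w = V·((SG_c−1)/(SG_t−1)−1);  °P = 259 − 259/SG_t;  cells = rate·(V+V_w)·°P
V_w = 25.4·((1.094−1)/(1.056−1)−1) = 17.2357
V_final = 25.4 + 17.2357 = 42.6357
°P = 259 − 259/1.056 = 13.7348
cells = 0.93·42.6357·13.7348

544.6034 billion cells


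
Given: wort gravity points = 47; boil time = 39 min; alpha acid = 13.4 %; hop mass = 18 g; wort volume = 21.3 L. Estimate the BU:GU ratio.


U = 1.65·0.000125^(GP/1000)·(1−e^(−0.04t))/4.15;  IBU = (α/100)·m·U·1000/V;  BU:GU = IBU/GP
U = 1.65·0.000125^(47/1000)·(1−e^(−0.04·39))/4.15 = 0.2058
IBU = (13.4/100)·18·0.2058·1000/21.3 = 23.3099
BU:GU = 23.3099/47

0.4960


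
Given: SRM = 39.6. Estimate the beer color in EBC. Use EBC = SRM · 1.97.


EBC = 39.6 · 1.97

78.0120 EBC


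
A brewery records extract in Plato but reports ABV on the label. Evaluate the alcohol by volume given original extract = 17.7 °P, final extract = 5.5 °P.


SG = 259/(259 − P);  ABV = (OG − FG)·131.25
OG = 259/(259 − 17.7) = 1.0734
FG = 259/(259 − 5.5) = 1.0217
ABV = (1.0734 − 1.0217)·131.25

6.7799 % ABV


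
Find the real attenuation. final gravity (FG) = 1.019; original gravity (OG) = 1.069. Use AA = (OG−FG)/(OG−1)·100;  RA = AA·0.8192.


AA = (1.069 − 1.019)/(1.069 − 1)·100 = 72.4638
RA = 72.4638·0.8192

59.3623 %


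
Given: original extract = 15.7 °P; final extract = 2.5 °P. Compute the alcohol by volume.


SG = 259/(259 − P);  ABV = (OG − FG)·131.25
OG = 259/(259 − 15.7) = 1.0645
FG = 259/(259 − 2.5) = 1.0097
ABV = (1.0645 − 1.0097)·131.25

7.1902 % ABV


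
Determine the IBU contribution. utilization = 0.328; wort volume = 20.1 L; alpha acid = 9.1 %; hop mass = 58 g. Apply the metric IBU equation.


IBU = (α/100)·mass·U·1000 / V
IBU = (9.1/100)·58·0.328·1000 / 20.1

86.1286 IBU


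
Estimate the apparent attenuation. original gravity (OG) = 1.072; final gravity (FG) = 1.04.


AA = (OG − FG)/(OG − 1) · 100
AA = (1.072 − 1.04)/(1.072 − 1) · 100

44.4444 %


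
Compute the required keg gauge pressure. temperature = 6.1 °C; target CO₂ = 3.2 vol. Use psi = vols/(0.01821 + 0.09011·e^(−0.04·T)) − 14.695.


psi = 3.2/(0.01821 + 0.09011·e^(−0.04·6.1)) − 14.695

21.3369 psi


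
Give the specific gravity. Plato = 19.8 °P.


SG = 259/(259 − P)
SG = 259/(259 − 19.8)

1.0828


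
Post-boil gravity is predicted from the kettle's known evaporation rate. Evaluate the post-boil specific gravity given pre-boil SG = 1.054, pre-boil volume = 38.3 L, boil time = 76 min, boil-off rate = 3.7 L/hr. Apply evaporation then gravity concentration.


V_post = V_pre − rate·(t/60);  SG_post = 1 + (SG_pre−1)·V_pre/V_post
V_post = 38.3 − 3.7·(76/60) = 33.6133
SG_post = 1 + (1.054 − 1)·38.3/33.6133

1.0615


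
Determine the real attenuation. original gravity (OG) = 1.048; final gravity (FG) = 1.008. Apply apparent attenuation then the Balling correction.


AA = (OG−FG)/(OG−1)·100;  RA = AA·0.8192
AA = (1.048 − 1.008)/(1.048 − 1)·100 = 83.3333
RA = 83.3333·0.8192

68.2667 %


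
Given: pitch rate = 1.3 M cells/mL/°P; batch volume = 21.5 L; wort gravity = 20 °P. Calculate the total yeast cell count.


cells (billions) = rate · V_L · °P
cells = 1.3 · 21.5 · 20

559.0000 billion cells


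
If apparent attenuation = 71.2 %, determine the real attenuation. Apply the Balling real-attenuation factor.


RA = AA · 0.8192
RA = 71.2 · 0.8192

58.3270 %


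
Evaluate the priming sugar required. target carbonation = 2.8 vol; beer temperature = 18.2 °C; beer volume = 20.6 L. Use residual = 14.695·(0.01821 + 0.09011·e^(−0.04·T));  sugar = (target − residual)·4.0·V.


residual = 14.695·(0.01821 + 0.09011·e^(−0.04·18.2)) = 0.9070
sugar = (2.8 − 0.9070)·4.0·20.6

155.9831 g


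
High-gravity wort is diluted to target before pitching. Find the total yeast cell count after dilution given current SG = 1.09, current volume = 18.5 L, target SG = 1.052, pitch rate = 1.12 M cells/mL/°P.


V_w = V·((SG_c−1)/(SG_t−1)−1);  °P = 259 − 259/SG_t;  cells = rate·(V+V_w)·°P
V_w = 18.5·((1.09−1)/(1.052−1)−1) = 13.5192
V_final = 18.5 + 13.5192 = 32.0192
°P = 259 − 259/1.052 = 12.8023
cells = 1.12·32.0192·12.8023

459.1095 billion cells


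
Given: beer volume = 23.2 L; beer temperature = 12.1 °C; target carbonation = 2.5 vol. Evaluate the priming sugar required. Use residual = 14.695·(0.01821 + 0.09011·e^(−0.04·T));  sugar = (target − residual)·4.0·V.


residual = 14.695·(0.01821 + 0.09011·e^(−0.04·12.1)) = 1.0837
sugar = (2.5 − 1.0837)·4.0·23.2

131.4329 g


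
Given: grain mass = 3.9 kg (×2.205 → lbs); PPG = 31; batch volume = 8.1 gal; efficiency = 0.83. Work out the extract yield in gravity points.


points = lbs × PPG × eff / vol
lbs = 3.9 × 2.205 = 8.5995
points = 8.5995 × 31 × 0.83 / 8.1

27.3167 points


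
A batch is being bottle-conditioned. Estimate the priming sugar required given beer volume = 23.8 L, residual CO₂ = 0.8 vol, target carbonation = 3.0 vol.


sugar = (target − residual)·4.0·V
sugar = (3.0 − 0.8)·4.0·23.8

209.4400 g


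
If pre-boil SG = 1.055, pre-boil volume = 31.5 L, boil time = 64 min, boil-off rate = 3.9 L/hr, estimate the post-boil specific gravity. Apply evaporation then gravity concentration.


V_post = V_pre − rate·(t/60);  SG_post = 1 + (SG_pre−1)·V_pre/V_post
V_post = 31.5 − 3.9·(64/60) = 27.3400
SG_post = 1 + (1.055 − 1)·31.5/27.3400

1.0634


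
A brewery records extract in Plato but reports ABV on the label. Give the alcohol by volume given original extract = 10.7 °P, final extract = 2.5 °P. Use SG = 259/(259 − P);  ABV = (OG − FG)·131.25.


OG = 259/(259 − 10.7) = 1.0431
FG = 259/(259 − 2.5) = 1.0097
ABV = (1.0431 − 1.0097)·131.25

4.3767 % ABV


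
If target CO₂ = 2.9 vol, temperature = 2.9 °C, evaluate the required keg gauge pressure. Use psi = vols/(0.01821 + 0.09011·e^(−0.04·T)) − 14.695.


psi = 2.9/(0.01821 + 0.09011·e^(−0.04·2.9)) − 14.695

14.7614 psi


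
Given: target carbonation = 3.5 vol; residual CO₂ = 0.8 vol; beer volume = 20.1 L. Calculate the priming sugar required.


sugar = (target − residual)·4.0·V
sugar = (3.5 − 0.8)·4.0·20.1

217.0800 g


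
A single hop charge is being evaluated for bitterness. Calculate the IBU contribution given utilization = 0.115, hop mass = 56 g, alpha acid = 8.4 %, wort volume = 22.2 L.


IBU = (α/100)·mass·U·1000 / V
IBU = (8.4/100)·56·0.115·1000 / 22.2

24.3676 IBU


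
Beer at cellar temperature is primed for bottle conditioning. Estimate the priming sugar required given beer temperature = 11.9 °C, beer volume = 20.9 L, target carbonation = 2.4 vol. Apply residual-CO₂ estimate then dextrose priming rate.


residual = 14.695·(0.01821 + 0.09011·e^(−0.04·T));  sugar = (target − residual)·4.0·V
residual = 14.695·(0.01821 + 0.09011·e^(−0.04·11.9)) = 1.0903
sugar = (2.4 − 1.0903)·4.0·20.9

109.4949 g


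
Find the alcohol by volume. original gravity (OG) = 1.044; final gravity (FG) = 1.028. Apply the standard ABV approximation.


ABV = (OG − FG) · 131.25
ABV = (1.044 − 1.028) · 131.25

2.1000 % ABV


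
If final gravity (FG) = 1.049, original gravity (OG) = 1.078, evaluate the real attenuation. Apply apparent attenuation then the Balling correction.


AA = (OG−FG)/(OG−1)·100;  RA = AA·0.8192
AA = (1.078 − 1.049)/(1.078 − 1)·100 = 37.1795
RA = 37.1795·0.8192

30.4574 %


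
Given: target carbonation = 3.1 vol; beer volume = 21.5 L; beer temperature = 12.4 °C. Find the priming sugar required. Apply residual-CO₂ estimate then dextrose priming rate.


residual = 14.695·(0.01821 + 0.09011·e^(−0.04·T));  sugar = (target − residual)·4.0·V
residual = 14.695·(0.01821 + 0.09011·e^(−0.04·12.4)) = 1.0740
sugar = (3.1 − 1.0740)·4.0·21.5

174.2392 g


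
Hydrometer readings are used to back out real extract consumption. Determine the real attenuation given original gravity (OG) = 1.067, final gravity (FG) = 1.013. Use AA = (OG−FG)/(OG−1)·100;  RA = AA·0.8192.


AA = (1.067 − 1.013)/(1.067 − 1)·100 = 80.5970
RA = 80.5970·0.8192

66.0251 %


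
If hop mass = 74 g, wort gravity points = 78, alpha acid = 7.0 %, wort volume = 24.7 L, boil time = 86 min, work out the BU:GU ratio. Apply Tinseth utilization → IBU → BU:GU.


U = 1.65·0.000125^(GP/1000)·(1−e^(−0.04t))/4.15;  IBU = (α/100)·m·U·1000/V;  BU:GU = IBU/GP
U = 1.65·0.000125^(78/1000)·(1−e^(−0.04·86))/4.15 = 0.1909
IBU = (7.0/100)·74·0.1909·1000/24.7 = 40.0381
BU:GU = 40.0381/78

0.5133


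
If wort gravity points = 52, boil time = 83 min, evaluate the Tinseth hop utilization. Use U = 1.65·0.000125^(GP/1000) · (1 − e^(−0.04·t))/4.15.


bigness = 1.65·0.000125^(52/1000) = 1.0340
boil_factor = (1 − e^(−0.04·83))/4.15 = 0.2323
U = 1.0340 · 0.2323

0.2402


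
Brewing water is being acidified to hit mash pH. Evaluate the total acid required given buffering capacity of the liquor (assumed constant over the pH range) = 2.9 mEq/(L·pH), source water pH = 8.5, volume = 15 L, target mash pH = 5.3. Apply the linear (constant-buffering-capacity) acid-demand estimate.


acid = buffering capacity · (pH_source − pH_target) · V
acid = 2.9 · (8.5 − 5.3) · 15

139.2000 mEq


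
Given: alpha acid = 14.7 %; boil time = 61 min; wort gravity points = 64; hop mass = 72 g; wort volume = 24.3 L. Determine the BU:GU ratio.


U = 1.65·0.000125^(GP/1000)·(1−e^(−0.04t))/4.15;  IBU = (α/100)·m·U·1000/V;  BU:GU = IBU/GP
U = 1.65·0.000125^(64/1000)·(1−e^(−0.04·61))/4.15 = 0.2042
IBU = (14.7/100)·72·0.2042·1000/24.3 = 88.9357
BU:GU = 88.9357/64

1.3896


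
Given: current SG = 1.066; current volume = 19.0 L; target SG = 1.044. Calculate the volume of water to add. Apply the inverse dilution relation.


V_water = V·((SG_curr − 1)/(SG_target − 1) − 1)
V_water = 19.0·((1.066 − 1)/(1.044 − 1) − 1)

9.5000 L


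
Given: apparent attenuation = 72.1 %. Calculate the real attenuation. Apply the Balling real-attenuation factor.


RA = AA · 0.8192
RA = 72.1 · 0.8192

59.0643 %


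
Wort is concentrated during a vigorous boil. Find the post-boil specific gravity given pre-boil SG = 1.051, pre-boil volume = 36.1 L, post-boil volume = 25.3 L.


SG_post = 1 + (SG_pre − 1)·V_pre/V_post
pts_pre = (1.051 − 1)·1000 = 51.0000
pts_post = 51.0000·36.1/25.3 = 72.7708
SG_post = 1 + 72.7708/1000

1.0728


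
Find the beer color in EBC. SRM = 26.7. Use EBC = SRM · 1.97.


EBC = 26.7 · 1.97

52.5990 EBC


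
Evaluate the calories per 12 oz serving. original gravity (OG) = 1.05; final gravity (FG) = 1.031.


ABW = (OG−FG)·131.25·0.79/FG;  °P = 259 − 259/SG (for OG→OE and FG→AE);  RE = 0.1808·OE + 0.8192·AE;  Cal = (6.9·ABW + 4·(RE−0.1))·FG·3.55
ABW = (1.05 − 1.031)·131.25·0.79/1.031 = 1.9108
OE = 259 − 259/1.05 = 12.3333 °P
AE = 259 − 259/1.031 = 7.7876 °P
RE = 0.1808·12.3333 + 0.8192·7.7876 = 8.6095 °P
Cal = (6.9·1.9108 + 4·(8.6095−0.1))·1.031·3.55

172.8368 kcal


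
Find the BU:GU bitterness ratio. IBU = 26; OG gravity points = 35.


BU:GU = IBU / OG_points
BU:GU = 26 / 35

0.7429


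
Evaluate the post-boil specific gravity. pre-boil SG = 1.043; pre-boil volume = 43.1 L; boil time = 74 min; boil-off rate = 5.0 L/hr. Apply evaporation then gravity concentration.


V_post = V_pre − rate·(t/60);  SG_post = 1 + (SG_pre−1)·V_pre/V_post
V_post = 43.1 − 5.0·(74/60) = 36.9333
SG_post = 1 + (1.043 − 1)·43.1/36.9333

1.0502


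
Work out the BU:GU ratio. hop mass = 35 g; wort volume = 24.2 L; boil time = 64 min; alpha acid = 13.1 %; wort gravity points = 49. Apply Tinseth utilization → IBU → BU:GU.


U = 1.65·0.000125^(GP/1000)·(1−e^(−0.04t))/4.15;  IBU = (α/100)·m·U·1000/V;  BU:GU = IBU/GP
U = 1.65·0.000125^(49/1000)·(1−e^(−0.04·64))/4.15 = 0.2362
IBU = (13.1/100)·35·0.2362·1000/24.2 = 44.7473
BU:GU = 44.7473/49

0.9132


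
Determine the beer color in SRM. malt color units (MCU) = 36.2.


SRM = 1.4922 · MCU^0.6859
SRM = 1.4922 · 36.2^0.6859

17.4963 SRM


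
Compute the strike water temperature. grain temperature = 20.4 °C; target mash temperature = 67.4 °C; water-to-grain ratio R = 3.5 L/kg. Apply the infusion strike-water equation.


T_strike = (0.41/R)·(T_mash − T_grain) + T_mash
T_strike = (0.41/3.5)·(67.4 − 20.4) + 67.4

72.9057 °C


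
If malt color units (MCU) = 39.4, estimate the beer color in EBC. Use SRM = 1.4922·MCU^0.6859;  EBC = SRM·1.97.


SRM = 1.4922·39.4^0.6859 = 18.5429
EBC = 18.5429·1.97

36.5295 EBC


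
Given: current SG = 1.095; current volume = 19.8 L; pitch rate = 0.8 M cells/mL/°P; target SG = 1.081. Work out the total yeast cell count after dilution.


V_w = V·((SG_c−1)/(SG_t−1)−1);  °P = 259 − 259/SG_t;  cells = rate·(V+V_w)·°P
V_w = 19.8·((1.095−1)/(1.081−1)−1) = 3.4222
V_final = 19.8 + 3.4222 = 23.2222
°P = 259 − 259/1.081 = 19.4070
cells = 0.8·23.2222·19.4070

360.5395 billion cells


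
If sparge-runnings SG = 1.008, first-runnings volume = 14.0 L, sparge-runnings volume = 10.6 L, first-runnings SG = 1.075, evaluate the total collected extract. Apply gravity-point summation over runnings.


total = Σ (SG_i − 1)·1000·V_i
first = (1.075 − 1)·1000·14.0 = 1050.0000
sparge = (1.008 − 1)·1000·10.6 = 84.8000
total = 1050.0000 + 84.8000

1134.8000 gravity·L


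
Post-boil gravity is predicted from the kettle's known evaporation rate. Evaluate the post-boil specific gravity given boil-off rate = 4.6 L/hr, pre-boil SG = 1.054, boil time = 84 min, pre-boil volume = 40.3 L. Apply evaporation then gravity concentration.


V_post = V_pre − rate·(t/60);  SG_post = 1 + (SG_pre−1)·V_pre/V_post
V_post = 40.3 − 4.6·(84/60) = 33.8600
SG_post = 1 + (1.054 − 1)·40.3/33.8600

1.0643


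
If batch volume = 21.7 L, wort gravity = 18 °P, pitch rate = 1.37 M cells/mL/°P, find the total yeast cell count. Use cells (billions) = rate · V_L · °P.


cells = 1.37 · 21.7 · 18

535.1220 billion cells


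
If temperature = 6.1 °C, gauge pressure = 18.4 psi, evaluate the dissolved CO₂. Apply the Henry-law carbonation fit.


vols = (P + 14.695)·(0.01821 + 0.09011·e^(−0.04·T))
vols = (18.4 + 14.695)·(0.01821 + 0.09011·e^(−0.04·6.1))

2.9392 volumes


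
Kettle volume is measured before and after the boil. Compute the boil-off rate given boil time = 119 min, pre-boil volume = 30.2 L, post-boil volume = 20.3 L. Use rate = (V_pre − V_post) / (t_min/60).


rate = (30.2 − 20.3) / (119/60)

4.9916 L/hr


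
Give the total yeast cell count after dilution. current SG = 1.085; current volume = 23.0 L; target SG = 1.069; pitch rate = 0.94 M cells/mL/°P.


V_w = V·((SG_c−1)/(SG_t−1)−1);  °P = 259 − 259/SG_t;  cells = rate·(V+V_w)·°P
V_w = 23.0·((1.085−1)/(1.069−1)−1) = 5.3333
V_final = 23.0 + 5.3333 = 28.3333
°P = 259 − 259/1.069 = 16.7175
cells = 0.94·28.3333·16.7175

445.2426 billion cells


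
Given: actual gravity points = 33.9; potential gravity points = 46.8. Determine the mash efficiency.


efficiency = actual / potential × 100
efficiency = 33.9 / 46.8 × 100

72.4359 %


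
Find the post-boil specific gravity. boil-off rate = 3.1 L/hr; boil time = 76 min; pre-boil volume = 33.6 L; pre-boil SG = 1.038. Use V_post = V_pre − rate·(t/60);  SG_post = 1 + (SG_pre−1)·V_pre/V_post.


V_post = 33.6 − 3.1·(76/60) = 29.6733
SG_post = 1 + (1.038 − 1)·33.6/29.6733

1.0430


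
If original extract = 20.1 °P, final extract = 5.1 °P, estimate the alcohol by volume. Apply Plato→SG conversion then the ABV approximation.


SG = 259/(259 − P);  ABV = (OG − FG)·131.25
OG = 259/(259 − 20.1) = 1.0841
FG = 259/(259 − 5.1) = 1.0201
ABV = (1.0841 − 1.0201)·131.25

8.4064 % ABV


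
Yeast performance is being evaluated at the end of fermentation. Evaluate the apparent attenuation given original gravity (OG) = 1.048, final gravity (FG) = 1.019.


AA = (OG − FG)/(OG − 1) · 100
AA = (1.048 − 1.019)/(1.048 − 1) · 100

60.4167 %


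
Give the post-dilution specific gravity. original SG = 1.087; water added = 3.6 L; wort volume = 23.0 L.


SG_new = 1 + (SG_old − 1)·V_old/(V_old + V_water)
pts = (1.087 − 1)·1000·23.0/(23.0 + 3.6) = 75.2256
SG_new = 1 + 75.2256/1000

1.0752


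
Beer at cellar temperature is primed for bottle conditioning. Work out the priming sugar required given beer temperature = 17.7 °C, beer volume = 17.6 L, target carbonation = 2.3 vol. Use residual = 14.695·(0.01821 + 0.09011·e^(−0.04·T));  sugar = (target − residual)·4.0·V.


residual = 14.695·(0.01821 + 0.09011·e^(−0.04·17.7)) = 0.9199
sugar = (2.3 − 0.9199)·4.0·17.6

97.1578 g


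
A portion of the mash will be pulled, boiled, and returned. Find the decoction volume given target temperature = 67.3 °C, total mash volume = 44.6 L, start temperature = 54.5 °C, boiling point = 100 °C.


V_dec = V_total·(T_target − T_start)/(T_boil − T_start)
V_dec = 44.6·(67.3 − 54.5)/(100 − 54.5)

12.5468 L


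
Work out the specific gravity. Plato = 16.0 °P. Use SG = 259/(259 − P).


SG = 259/(259 − 16.0)

1.0658


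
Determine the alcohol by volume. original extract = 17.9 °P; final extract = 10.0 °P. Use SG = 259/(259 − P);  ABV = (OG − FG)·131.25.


OG = 259/(259 − 17.9) = 1.0742
FG = 259/(259 − 10.0) = 1.0402
ABV = (1.0742 − 1.0402)·131.25

4.4733 % ABV


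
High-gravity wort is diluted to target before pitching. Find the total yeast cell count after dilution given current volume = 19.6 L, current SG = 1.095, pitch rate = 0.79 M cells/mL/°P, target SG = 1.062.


V_w = V·((SG_c−1)/(SG_t−1)−1);  °P = 259 − 259/SG_t;  cells = rate·(V+V_w)·°P
V_w = 19.6·((1.095−1)/(1.062−1)−1) = 10.4323
V_final = 19.6 + 10.4323 = 30.0323
°P = 259 − 259/1.062 = 15.1205
cells = 0.79·30.0323·15.1205

358.7418 billion cells


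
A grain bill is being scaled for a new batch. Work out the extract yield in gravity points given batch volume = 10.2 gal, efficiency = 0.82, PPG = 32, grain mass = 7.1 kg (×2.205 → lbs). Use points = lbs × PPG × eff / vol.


lbs = 7.1 × 2.205 = 15.6555
points = 15.6555 × 32 × 0.82 / 10.2

40.2745 points


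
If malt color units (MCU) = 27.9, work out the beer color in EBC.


SRM = 1.4922·MCU^0.6859;  EBC = SRM·1.97
SRM = 1.4922·27.9^0.6859 = 14.6341
EBC = 14.6341·1.97

28.8292 EBC


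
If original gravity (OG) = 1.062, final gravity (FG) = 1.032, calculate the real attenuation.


AA = (OG−FG)/(OG−1)·100;  RA = AA·0.8192
AA = (1.062 − 1.032)/(1.062 − 1)·100 = 48.3871
RA = 48.3871·0.8192

39.6387 %


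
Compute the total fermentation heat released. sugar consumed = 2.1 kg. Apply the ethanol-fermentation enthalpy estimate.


Q = m_sugar · 590 kJ/kg
Q = 2.1 · 590

1239.0000 kJ


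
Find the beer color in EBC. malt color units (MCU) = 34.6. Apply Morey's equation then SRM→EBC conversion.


SRM = 1.4922·MCU^0.6859;  EBC = SRM·1.97
SRM = 1.4922·34.6^0.6859 = 16.9621
EBC = 16.9621·1.97

33.4153 EBC


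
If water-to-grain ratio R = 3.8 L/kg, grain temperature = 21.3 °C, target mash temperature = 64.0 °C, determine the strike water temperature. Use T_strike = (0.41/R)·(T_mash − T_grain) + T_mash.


T_strike = (0.41/3.8)·(64.0 − 21.3) + 64.0

68.6071 °C


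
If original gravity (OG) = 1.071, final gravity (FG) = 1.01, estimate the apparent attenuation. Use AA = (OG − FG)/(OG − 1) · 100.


AA = (1.071 − 1.01)/(1.071 − 1) · 100

85.9155 %


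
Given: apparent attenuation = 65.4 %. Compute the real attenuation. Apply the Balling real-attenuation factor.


RA = AA · 0.8192
RA = 65.4 · 0.8192

53.5757 %


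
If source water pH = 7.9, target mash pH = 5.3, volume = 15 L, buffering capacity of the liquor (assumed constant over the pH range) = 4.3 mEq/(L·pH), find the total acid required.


acid = buffering capacity · (pH_source − pH_target) · V
acid = 4.3 · (7.9 − 5.3) · 15

167.7000 mEq


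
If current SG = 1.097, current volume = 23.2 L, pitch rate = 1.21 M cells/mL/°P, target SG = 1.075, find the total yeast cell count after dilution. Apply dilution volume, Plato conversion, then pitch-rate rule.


V_w = V·((SG_c−1)/(SG_t−1)−1);  °P = 259 − 259/SG_t;  cells = rate·(V+V_w)·°P
V_w = 23.2·((1.097−1)/(1.075−1)−1) = 6.8053
V_final = 23.2 + 6.8053 = 30.0053
°P = 259 − 259/1.075 = 18.0698
cells = 1.21·30.0053·18.0698

656.0492 billion cells


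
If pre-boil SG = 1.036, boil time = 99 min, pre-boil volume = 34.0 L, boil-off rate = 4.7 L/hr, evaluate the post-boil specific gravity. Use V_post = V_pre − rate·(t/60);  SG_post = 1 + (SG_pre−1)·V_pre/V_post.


V_post = 34.0 − 4.7·(99/60) = 26.2450
SG_post = 1 + (1.036 − 1)·34.0/26.2450

1.0466


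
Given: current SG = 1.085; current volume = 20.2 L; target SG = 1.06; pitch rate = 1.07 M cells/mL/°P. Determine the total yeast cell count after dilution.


V_w = V·((SG_c−1)/(SG_t−1)−1);  °P = 259 − 259/SG_t;  cells = rate·(V+V_w)·°P
V_w = 20.2·((1.085−1)/(1.06−1)−1) = 8.4167
V_final = 20.2 + 8.4167 = 28.6167
°P = 259 − 259/1.06 = 14.6604
cells = 1.07·28.6167·14.6604

448.8983 billion cells


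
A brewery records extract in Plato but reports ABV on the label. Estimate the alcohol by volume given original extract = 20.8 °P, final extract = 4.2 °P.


SG = 259/(259 − P);  ABV = (OG − FG)·131.25
OG = 259/(259 − 20.8) = 1.0873
FG = 259/(259 − 4.2) = 1.0165
ABV = (1.0873 − 1.0165)·131.25

9.2975 % ABV


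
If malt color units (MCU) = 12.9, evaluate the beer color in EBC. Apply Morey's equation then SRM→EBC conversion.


SRM = 1.4922·MCU^0.6859;  EBC = SRM·1.97
SRM = 1.4922·12.9^0.6859 = 8.6215
EBC = 8.6215·1.97

16.9843 EBC


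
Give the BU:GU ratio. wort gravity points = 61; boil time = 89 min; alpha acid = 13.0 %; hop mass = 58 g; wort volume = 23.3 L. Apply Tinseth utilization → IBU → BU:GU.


U = 1.65·0.000125^(GP/1000)·(1−e^(−0.04t))/4.15;  IBU = (α/100)·m·U·1000/V;  BU:GU = IBU/GP
U = 1.65·0.000125^(61/1000)·(1−e^(−0.04·89))/4.15 = 0.2233
IBU = (13.0/100)·58·0.2233·1000/23.3 = 72.2492
BU:GU = 72.2492/61

1.1844


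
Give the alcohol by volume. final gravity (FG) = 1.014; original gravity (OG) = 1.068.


ABV = (OG − FG) · 131.25
ABV = (1.068 − 1.014) · 131.25

7.0875 % ABV


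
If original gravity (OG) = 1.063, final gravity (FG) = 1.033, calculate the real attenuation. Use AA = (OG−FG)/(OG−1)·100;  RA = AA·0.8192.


AA = (1.063 − 1.033)/(1.063 − 1)·100 = 47.6190
RA = 47.6190·0.8192

39.0095 %


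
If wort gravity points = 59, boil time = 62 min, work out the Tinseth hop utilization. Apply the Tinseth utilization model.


U = 1.65·0.000125^(GP/1000) · (1 − e^(−0.04·t))/4.15
bigness = 1.65·0.000125^(59/1000) = 0.9710
boil_factor = (1 − e^(−0.04·62))/4.15 = 0.2208
U = 0.9710 · 0.2208

0.2144


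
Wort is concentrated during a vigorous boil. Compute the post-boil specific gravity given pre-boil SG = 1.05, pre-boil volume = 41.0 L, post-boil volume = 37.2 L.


SG_post = 1 + (SG_pre − 1)·V_pre/V_post
pts_pre = (1.05 − 1)·1000 = 50.0000
pts_post = 50.0000·41.0/37.2 = 55.1075
SG_post = 1 + 55.1075/1000

1.0551


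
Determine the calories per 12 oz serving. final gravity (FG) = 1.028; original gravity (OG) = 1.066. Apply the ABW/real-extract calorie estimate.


ABW = (OG−FG)·131.25·0.79/FG;  °P = 259 − 259/SG (for OG→OE and FG→AE);  RE = 0.1808·OE + 0.8192·AE;  Cal = (6.9·ABW + 4·(RE−0.1))·FG·3.55
ABW = (1.066 − 1.028)·131.25·0.79/1.028 = 3.8328
OE = 259 − 259/1.066 = 16.0356 °P
AE = 259 − 259/1.028 = 7.0545 °P
RE = 0.1808·16.0356 + 0.8192·7.0545 = 8.6783 °P
Cal = (6.9·3.8328 + 4·(8.6783−0.1))·1.028·3.55

221.7355 kcal


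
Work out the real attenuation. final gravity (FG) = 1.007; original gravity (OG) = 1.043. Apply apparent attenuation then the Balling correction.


AA = (OG−FG)/(OG−1)·100;  RA = AA·0.8192
AA = (1.043 − 1.007)/(1.043 − 1)·100 = 83.7209
RA = 83.7209·0.8192

68.5842 %


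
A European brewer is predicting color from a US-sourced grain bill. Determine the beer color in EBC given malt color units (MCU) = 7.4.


SRM = 1.4922·MCU^0.6859;  EBC = SRM·1.97
SRM = 1.4922·7.4^0.6859 = 5.8889
EBC = 5.8889·1.97

11.6011 EBC


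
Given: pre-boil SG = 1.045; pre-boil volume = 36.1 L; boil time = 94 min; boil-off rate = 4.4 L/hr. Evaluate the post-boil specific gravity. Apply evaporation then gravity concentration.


V_post = V_pre − rate·(t/60);  SG_post = 1 + (SG_pre−1)·V_pre/V_post
V_post = 36.1 − 4.4·(94/60) = 29.2067
SG_post = 1 + (1.045 − 1)·36.1/29.2067

1.0556


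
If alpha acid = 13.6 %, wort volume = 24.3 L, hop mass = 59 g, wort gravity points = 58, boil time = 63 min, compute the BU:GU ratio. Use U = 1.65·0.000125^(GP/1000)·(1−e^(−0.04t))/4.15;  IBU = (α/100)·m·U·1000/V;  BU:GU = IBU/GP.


U = 1.65·0.000125^(58/1000)·(1−e^(−0.04·63))/4.15 = 0.2171
IBU = (13.6/100)·59·0.2171·1000/24.3 = 71.6823
BU:GU = 71.6823/58

1.2359


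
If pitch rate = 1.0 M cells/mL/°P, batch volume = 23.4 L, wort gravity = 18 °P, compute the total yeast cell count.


cells (billions) = rate · V_L · °P
cells = 1.0 · 23.4 · 18

421.2000 billion cells


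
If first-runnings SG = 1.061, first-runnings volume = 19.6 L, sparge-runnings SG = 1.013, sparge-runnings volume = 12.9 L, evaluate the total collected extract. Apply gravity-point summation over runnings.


total = Σ (SG_i − 1)·1000·V_i
first = (1.061 − 1)·1000·19.6 = 1195.6000
sparge = (1.013 − 1)·1000·12.9 = 167.7000
total = 1195.6000 + 167.7000

1363.3000 gravity·L


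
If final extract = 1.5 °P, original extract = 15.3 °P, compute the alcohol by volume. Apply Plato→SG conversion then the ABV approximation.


SG = 259/(259 − P);  ABV = (OG − FG)·131.25
OG = 259/(259 − 15.3) = 1.0628
FG = 259/(259 − 1.5) = 1.0058
ABV = (1.0628 − 1.0058)·131.25

7.4756 % ABV


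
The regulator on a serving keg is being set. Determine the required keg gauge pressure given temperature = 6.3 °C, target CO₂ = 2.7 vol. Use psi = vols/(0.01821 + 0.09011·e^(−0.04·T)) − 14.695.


psi = 2.7/(0.01821 + 0.09011·e^(−0.04·6.3)) − 14.695

15.9008 psi


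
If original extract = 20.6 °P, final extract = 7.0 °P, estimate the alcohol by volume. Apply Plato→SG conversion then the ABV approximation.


SG = 259/(259 − P);  ABV = (OG − FG)·131.25
OG = 259/(259 − 20.6) = 1.0864
FG = 259/(259 − 7.0) = 1.0278
ABV = (1.0864 − 1.0278)·131.25

7.6954 % ABV
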